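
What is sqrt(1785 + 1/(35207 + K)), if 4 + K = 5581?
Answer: sqrt(185565775109)/10196 ≈ 42.249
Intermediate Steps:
K = 5577 (K = -4 + 5581 = 5577)
sqrt(1785 + 1/(35207 + K)) = sqrt(1785 + 1/(35207 + 5577)) = sqrt(1785 + 1/40784) = sqrt(72799441/40784) = sqrt(185565775109)/10196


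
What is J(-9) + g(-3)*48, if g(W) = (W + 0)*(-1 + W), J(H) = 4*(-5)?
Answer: 556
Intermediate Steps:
J(H) = -20
g(W) = W*(-1 + W)
J(-9) + g(-3)*48 = -20 - 3*(-1 - 3)*48 = -20 - 3*(-4)*48 = -20 + 12*48 = -20 + 576 = 556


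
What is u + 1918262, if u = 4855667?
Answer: 6773929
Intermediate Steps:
u + 1918262 = 4855667 + 1918262 = 6773929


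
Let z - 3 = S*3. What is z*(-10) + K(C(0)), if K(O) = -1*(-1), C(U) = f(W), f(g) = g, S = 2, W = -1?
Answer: -89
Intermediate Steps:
C(U) = -1
z = 9 (z = 3 + 2*3 = 3 + 6 = 9)
K(O) = 1
z*(-10) + K(C(0)) = 9*(-10) + 1 = -90 + 1 = -89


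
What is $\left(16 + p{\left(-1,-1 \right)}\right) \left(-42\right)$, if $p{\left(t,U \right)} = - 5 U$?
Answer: $-882$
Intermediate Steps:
$\left(16 + p{\left(-1,-1 \right)}\right) \left(-42\right) = \left(16 - -5\right) \left(-42\right) = \left(16 + 5\right) \left(-42\right) = 21 \left(-42\right) = -882$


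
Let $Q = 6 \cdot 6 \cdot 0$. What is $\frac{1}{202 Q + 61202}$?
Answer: $\frac{1}{61202} \approx 1.6339 \cdot 10^{-5}$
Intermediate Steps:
$Q = 0$ ($Q = 36 \cdot 0 = 0$)
$\frac{1}{202 Q + 61202} = \frac{1}{202 \cdot 0 + 61202} = \frac{1}{0 + 61202} = \frac{1}{61202}$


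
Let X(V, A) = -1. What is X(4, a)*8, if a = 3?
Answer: -8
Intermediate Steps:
X(4, a)*8 = -1*8 = -8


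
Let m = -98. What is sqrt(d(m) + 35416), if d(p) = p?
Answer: sqrt(35318) ≈ 187.93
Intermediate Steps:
sqrt(d(m) + 35416) = sqrt(-98 + 35416) = sqrt(35318)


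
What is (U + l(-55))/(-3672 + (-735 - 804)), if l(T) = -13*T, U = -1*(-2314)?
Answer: -3029/5211 ≈ -0.58127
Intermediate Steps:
U = 2314
(U + l(-55))/(-3672 + (-735 - 804)) = (2314 - 13*(-55))/(-3672 + (-735 - 804)) = (2314 + 715)/(-3672 - 1539) = 3029/(-5211) = 3029*(-1/5211) = -3029/5211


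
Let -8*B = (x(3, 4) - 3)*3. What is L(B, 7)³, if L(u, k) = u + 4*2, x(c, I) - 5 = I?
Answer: 12167/64 ≈ 190.11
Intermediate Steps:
x(c, I) = 5 + I
B = -9/4 (B = -((5 + 4) - 3)*3/8 = -(9 - 3)*3/8 = -3*3/4 = -⅛*18 = -9/4 ≈ -2.2500)
L(u, k) = 8 + u (L(u, k) = u + 8 = 8 + u)
L(B, 7)³ = (8 - 9/4)³ = (23/4)³ = 12167/64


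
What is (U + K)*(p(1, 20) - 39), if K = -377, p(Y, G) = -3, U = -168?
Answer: 22890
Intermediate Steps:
(U + K)*(p(1, 20) - 39) = (-168 - 377)*(-3 - 39) = -545*(-42) = 22890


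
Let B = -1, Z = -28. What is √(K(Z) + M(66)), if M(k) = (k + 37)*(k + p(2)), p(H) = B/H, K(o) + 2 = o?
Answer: √26866/2 ≈ 81.954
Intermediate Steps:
K(o) = -2 + o
p(H) = -1/H
M(k) = (37 + k)*(-½ + k) (M(k) = (k + 37)*(k - 1/2) = (37 + k)*(k - 1*½) = (37 + k)*(k - ½) = (37 + k)*(-½ + k))
√(K(Z) + M(66)) = √((-2 - 28) + (-37/2 + 66² + (73/2)*66)) = √(-30 + (-37/2 + 4356 + 2409)) = √(-30 + 13493/2) = √(13433/2) = √26866/2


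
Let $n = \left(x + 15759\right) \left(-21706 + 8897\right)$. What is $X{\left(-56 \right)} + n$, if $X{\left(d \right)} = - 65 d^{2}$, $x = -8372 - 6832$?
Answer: $-7312835$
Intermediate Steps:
$x = -15204$
$n = -7108995$ ($n = \left(-15204 + 15759\right) \left(-21706 + 8897\right) = 555 \left(-12809\right) = -7108995$)
$X{\left(-56 \right)} + n = - 65 \left(-56\right)^{2} - 7108995 = \left(-65\right) 3136 - 7108995 = -203840 - 7108995 = -7312835$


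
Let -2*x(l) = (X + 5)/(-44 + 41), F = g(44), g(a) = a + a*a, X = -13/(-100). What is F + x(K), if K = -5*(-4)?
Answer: 396171/200 ≈ 1980.9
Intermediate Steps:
K = 20
X = 13/100 (X = -13*(-1/100) = 13/100 ≈ 0.13000)
g(a) = a + a²
F = 1980 (F = 44*(1 + 44) = 44*45 = 1980)
x(l) = 171/200 (x(l) = -(13/100 + 5)/(2*(-44 + 41)) = -513/(200*(-3)) = -513*(-1)/(200*3) = -½*(-171/100) = 171/200)
F + x(K) = 1980 + 171/200 = 396171/200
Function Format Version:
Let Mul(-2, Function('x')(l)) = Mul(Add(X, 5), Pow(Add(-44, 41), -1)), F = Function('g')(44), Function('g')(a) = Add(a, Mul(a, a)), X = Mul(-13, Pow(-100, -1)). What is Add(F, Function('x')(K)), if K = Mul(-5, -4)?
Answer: Rational(396171, 200) ≈ 1980.9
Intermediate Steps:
K = 20
X = Rational(13, 100) (X = Mul(-13, Rational(-1, 100)) = Rational(13, 100) ≈ 0.13000)
Function('g')(a) = Add(a, Pow(a, 2))
F = 1980 (F = Mul(44, Add(1, 44)) = Mul(44, 45) = 1980)
Function('x')(l) = Rational(171, 200) (Function('x')(l) = Mul(Rational(-1, 2), Mul(Add(Rational(13, 100), 5), Pow(Add(-44, 41), -1))) = Mul(Rational(-1, 2), Mul(Rational(513, 100), Pow(-3, -1))) = Mul(Rational(-1, 2), Mul(Rational(513, 100), Rational(-1, 3))) = Mul(Rational(-1, 2), Rational(-171, 100)) = Rational(171, 200))
Add(F, Function('x')(K)) = Add(1980, Rational(171, 200)) = Rational(396171, 200)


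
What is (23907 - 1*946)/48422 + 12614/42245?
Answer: 187097/242110 ≈ 0.77278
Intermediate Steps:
(23907 - 1*946)/48422 + 12614/42245 = (23907 - 946)*(1/48422) + 12614*(1/42245) = 22961*(1/48422) + 106/355 = 22961/48422 + 106/355 = 187097/242110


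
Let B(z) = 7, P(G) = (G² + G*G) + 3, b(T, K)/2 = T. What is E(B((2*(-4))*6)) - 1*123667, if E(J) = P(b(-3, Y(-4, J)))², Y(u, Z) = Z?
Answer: -118042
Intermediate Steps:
b(T, K) = 2*T
P(G) = 3 + 2*G² (P(G) = (G² + G²) + 3 = 2*G² + 3 = 3 + 2*G²)
E(J) = 5625 (E(J) = (3 + 2*(2*(-3))²)² = (3 + 2*(-6)²)² = (3 + 2*36)² = (3 + 72)² = 75² = 5625)
E(B((2*(-4))*6)) - 1*123667 = 5625 - 1*123667 = 5625 - 123667 = -118042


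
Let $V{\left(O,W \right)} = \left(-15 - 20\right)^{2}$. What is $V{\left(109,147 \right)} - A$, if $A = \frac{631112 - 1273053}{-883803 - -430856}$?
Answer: $\frac{554218134}{452947} \approx 1223.6$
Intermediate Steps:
$V{\left(O,W \right)} = 1225$ ($V{\left(O,W \right)} = \left(-35\right)^{2} = 1225$)
$A = \frac{641941}{452947}$ ($A = - \frac{641941}{-883803 + \left(-268632 + 699488\right)} = - \frac{641941}{-883803 + 430856} = - \frac{641941}{-452947} = \left(-641941\right) \left(- \frac{1}{452947}\right) = \frac{641941}{452947} \approx 1.4173$)
$V{\left(109,147 \right)} - A = 1225 - \frac{641941}{452947} = \frac{554218134}{452947}$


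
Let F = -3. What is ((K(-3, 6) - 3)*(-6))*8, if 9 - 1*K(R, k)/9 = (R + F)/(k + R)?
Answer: -4608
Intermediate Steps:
K(R, k) = 81 - 9*(-3 + R)/(R + k) (K(R, k) = 81 - 9*(R - 3)/(k + R) = 81 - 9*(-3 + R)/(R + k))
((K(-3, 6) - 3)*(-6))*8 = ((9*(3 + 8*(-3) + 9*6)/(-3 + 6) - 3)*(-6))*8 = ((9*(3 - 24 + 54)/3 - 3)*(-6))*8 = ((9*(⅓)*33 - 3)*(-6))*8 = ((99 - 3)*(-6))*8 = (96*(-6))*8 = -576*8 = -4608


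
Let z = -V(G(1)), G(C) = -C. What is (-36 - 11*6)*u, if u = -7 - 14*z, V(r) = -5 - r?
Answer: 6426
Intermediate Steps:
z = 4 (z = -(-5 - (-1)) = -(-5 - 1*(-1)) = -(-5 + 1) = -1*(-4) = 4)
u = -63 (u = -7 - 14*4 = -7 - 56 = -63)
(-36 - 11*6)*u = (-36 - 11*6)*(-63) = (-36 - 1*66)*(-63) = (-36 - 66)*(-63) = -102*(-63) = 6426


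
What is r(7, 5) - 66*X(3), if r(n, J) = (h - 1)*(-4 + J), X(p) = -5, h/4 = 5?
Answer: 349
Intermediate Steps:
h = 20 (h = 4*5 = 20)
r(n, J) = -76 + 19*J (r(n, J) = (20 - 1)*(-4 + J) = 19*(-4 + J) = -76 + 19*J)
r(7, 5) - 66*X(3) = (-76 + 19*5) - 66*(-5) = (-76 + 95) + 330 = 19 + 330 = 349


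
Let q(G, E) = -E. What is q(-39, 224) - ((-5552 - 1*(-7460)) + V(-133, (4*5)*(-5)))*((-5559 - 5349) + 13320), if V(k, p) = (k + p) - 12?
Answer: -4011380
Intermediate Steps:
V(k, p) = -12 + k + p
q(-39, 224) - ((-5552 - 1*(-7460)) + V(-133, (4*5)*(-5)))*((-5559 - 5349) + 13320) = -1*224 - ((-5552 - 1*(-7460)) + (-12 - 133 + (4*5)*(-5)))*((-5559 - 5349) + 13320) = -224 - ((-5552 + 7460) + (-12 - 133 + 20*(-5)))*(-10908 + 13320) = -224 - (1908 + (-12 - 133 - 100))*2412 = -224 - (1908 - 245)*2412 = -224 - 1663*2412 = -224 - 1*4011156 = -224 - 4011156 = -4011380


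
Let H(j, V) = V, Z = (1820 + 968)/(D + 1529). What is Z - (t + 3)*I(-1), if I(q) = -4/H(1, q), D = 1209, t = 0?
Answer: -15034/1369 ≈ -10.982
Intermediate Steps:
Z = 1394/1369 (Z = (1820 + 968)/(1209 + 1529) = 2788/2738 = 2788*(1/2738) = 1394/1369 ≈ 1.0183)
I(q) = -4/q
Z - (t + 3)*I(-1) = 1394/1369 - (0 + 3)*(-4/(-1)) = 1394/1369 - 3*(-4*(-1)) = 1394/1369 - 3*4 = 1394/1369 - 1*12 = 1394/1369 - 12 = -15034/1369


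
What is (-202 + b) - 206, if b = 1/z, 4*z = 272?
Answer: -27743/68 ≈ -407.99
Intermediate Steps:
z = 68 (z = (1/4)*272 = 68)
b = 1/68 ≈ 0.014706
(-202 + b) - 206 = (-202 + 1/68) - 206 = -13735/68 - 206 = -27743/68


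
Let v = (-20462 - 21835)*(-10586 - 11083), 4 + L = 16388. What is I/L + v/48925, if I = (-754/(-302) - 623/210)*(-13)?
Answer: 13604938422476917/726238003200 ≈ 18733.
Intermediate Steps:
L = 16384 (L = -4 + 16388 = 16384)
v = 916533693 (v = -42297*(-21669) = 916533693)
I = 27677/4530 (I = (-754*(-1/302) - 623*1/210)*(-13) = (377/151 - 89/30)*(-13) = -2129/4530*(-13) = 27677/4530 ≈ 6.1097)
I/L + v/48925 = (27677/4530)/16384 + 916533693/48925 = (27677/4530)*(1/16384) + 916533693*(1/48925) = 27677/74219520 + 916533693/48925 = 13604938422476917/726238003200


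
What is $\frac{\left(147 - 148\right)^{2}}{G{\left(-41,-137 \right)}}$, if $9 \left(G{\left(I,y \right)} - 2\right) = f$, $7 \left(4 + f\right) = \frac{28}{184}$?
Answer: $\frac{138}{215} \approx 0.64186$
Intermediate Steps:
$f = - \frac{183}{46}$ ($f = -4 + \frac{28 \cdot \frac{1}{184}}{7} = -4 + \frac{1}{7} \cdot \frac{7}{46} = -4 + \frac{1}{46} = - \frac{183}{46} \approx -3.9783$)
$G{\left(I,y \right)} = \frac{215}{138}$ ($G{\left(I,y \right)} = 2 + \frac{1}{9} \left(- \frac{183}{46}\right) = 2 - \frac{61}{138} = \frac{215}{138}$)
$\frac{\left(147 - 148\right)^{2}}{G{\left(-41,-137 \right)}} = \frac{\left(147 - 148\right)^{2}}{\frac{215}{138}} = \left(-1\right)^{2} \cdot \frac{138}{215} = 1 \cdot \frac{138}{215} = \frac{138}{215}$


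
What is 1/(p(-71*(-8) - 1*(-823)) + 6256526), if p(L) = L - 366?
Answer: 1/6257551 ≈ 1.5981e-7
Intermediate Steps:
p(L) = -366 + L
1/(p(-71*(-8) - 1*(-823)) + 6256526) = 1/((-366 + (-71*(-8) - 1*(-823))) + 6256526) = 1/((-366 + (568 + 823)) + 6256526) = 1/((-366 + 1391) + 6256526) = 1/(1025 + 6256526) = 1/6257551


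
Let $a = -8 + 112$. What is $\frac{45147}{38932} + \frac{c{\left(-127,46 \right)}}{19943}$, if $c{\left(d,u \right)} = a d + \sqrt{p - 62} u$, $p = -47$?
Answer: $\frac{386152765}{776420876} + \frac{46 i \sqrt{109}}{19943} \approx 0.49735 + 0.024081 i$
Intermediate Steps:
$a = 104$
$c{\left(d,u \right)} = 104 d + i u \sqrt{109}$ ($c{\left(d,u \right)} = 104 d + \sqrt{-47 - 62} u = 104 d + \sqrt{-109} u = 104 d + i \sqrt{109} u = 104 d + i u \sqrt{109}$)
$\frac{45147}{38932} + \frac{c{\left(-127,46 \right)}}{19943} = \frac{45147}{38932} + \frac{104 \left(-127\right) + i 46 \sqrt{109}}{19943} = 45147 \cdot \frac{1}{38932} + \left(-13208 + 46 i \sqrt{109}\right) \frac{1}{19943} = \frac{45147}{38932} - \left(\frac{13208}{19943} - \frac{46 i \sqrt{109}}{19943}\right) = \frac{386152765}{776420876} + \frac{46 i \sqrt{109}}{19943}$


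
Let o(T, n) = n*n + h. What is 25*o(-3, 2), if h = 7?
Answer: 275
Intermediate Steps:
o(T, n) = 7 + n² (o(T, n) = n*n + 7 = n² + 7 = 7 + n²)
25*o(-3, 2) = 25*(7 + 2²) = 25*(7 + 4) = 25*11 = 275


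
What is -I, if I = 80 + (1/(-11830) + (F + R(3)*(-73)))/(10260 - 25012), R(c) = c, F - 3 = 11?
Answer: -13963717951/174516160 ≈ -80.014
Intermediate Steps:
F = 14 (F = 3 + 11 = 14)
I = 13963717951/174516160 (I = 80 + (1/(-11830) + (14 + 3*(-73)))/(10260 - 25012) = 80 + (-1/11830 + (14 - 219))/(-14752) = 80 + (-1/11830 - 205)*(-1/14752) = 80 - 2425151/11830*(-1/14752) = 80 + 2425151/174516160 = 13963717951/174516160 ≈ 80.014)
-I = -1*13963717951/174516160 = -13963717951/174516160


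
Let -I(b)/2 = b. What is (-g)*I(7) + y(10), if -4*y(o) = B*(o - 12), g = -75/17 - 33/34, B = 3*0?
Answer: -1281/17 ≈ -75.353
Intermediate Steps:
B = 0
I(b) = -2*b
g = -183/34 (g = -75*1/17 - 33*1/34 = -75/17 - 33/34 = -183/34 ≈ -5.3824)
y(o) = 0 (y(o) = -0*(o - 12) = -0*(-12 + o) = -¼*0 = 0)
(-g)*I(7) + y(10) = (-1*(-183/34))*(-2*7) + 0 = (183/34)*(-14) + 0 = -1281/17 + 0 = -1281/17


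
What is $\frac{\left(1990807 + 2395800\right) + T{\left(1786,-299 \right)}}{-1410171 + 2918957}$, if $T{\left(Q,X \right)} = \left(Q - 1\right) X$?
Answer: $\frac{1926446}{754393} \approx 2.5536$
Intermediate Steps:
$T{\left(Q,X \right)} = X \left(-1 + Q\right)$ ($T{\left(Q,X \right)} = \left(-1 + Q\right) X = X \left(-1 + Q\right)$)
$\frac{\left(1990807 + 2395800\right) + T{\left(1786,-299 \right)}}{-1410171 + 2918957} = \frac{\left(1990807 + 2395800\right) - 299 \left(-1 + 1786\right)}{-1410171 + 2918957} = \frac{4386607 - 533715}{1508786} = \left(4386607 - 533715\right) \frac{1}{1508786} = 3852892 \cdot \frac{1}{1508786} = \frac{1926446}{754393}$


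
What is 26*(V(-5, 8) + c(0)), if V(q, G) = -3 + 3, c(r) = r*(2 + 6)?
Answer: 0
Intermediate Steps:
c(r) = 8*r (c(r) = r*8 = 8*r)
V(q, G) = 0
26*(V(-5, 8) + c(0)) = 26*(0 + 8*0) = 26*(0 + 0) = 26*0 = 0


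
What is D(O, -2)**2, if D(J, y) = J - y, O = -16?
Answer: 196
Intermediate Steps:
D(O, -2)**2 = (-16 - 1*(-2))**2 = (-16 + 2)**2 = (-14)**2 = 196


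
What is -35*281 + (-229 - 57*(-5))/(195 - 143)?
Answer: -127841/13 ≈ -9833.9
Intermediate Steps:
-35*281 + (-229 - 57*(-5))/(195 - 143) = -9835 + (-229 + 285)/52 = -9835 + 56*(1/52) = -9835 + 14/13 = -127841/13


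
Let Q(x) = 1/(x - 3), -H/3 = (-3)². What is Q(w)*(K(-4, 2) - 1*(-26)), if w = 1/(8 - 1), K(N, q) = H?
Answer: 7/20 ≈ 0.35000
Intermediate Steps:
H = -27 (H = -3*(-3)² = -3*9 = -27)
K(N, q) = -27
w = ⅐ (w = 1/7 = ⅐ ≈ 0.14286)
Q(x) = 1/(-3 + x)
Q(w)*(K(-4, 2) - 1*(-26)) = (-27 - 1*(-26))/(-3 + ⅐) = (-27 + 26)/(-20/7) = -7/20*(-1) = 7/20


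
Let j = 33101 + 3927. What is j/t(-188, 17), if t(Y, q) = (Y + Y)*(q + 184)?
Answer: -9257/18894 ≈ -0.48994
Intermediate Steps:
t(Y, q) = 2*Y*(184 + q) (t(Y, q) = (2*Y)*(184 + q) = 2*Y*(184 + q))
j = 37028
j/t(-188, 17) = 37028/((2*(-188)*(184 + 17))) = 37028/((2*(-188)*201)) = 37028/(-75576) = 37028*(-1/75576) = -9257/18894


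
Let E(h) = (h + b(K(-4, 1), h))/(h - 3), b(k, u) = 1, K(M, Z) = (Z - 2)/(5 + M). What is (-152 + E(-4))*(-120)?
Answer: 127320/7 ≈ 18189.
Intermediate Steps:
K(M, Z) = (-2 + Z)/(5 + M)
E(h) = (1 + h)/(-3 + h) (E(h) = (h + 1)/(h - 3) = (1 + h)/(-3 + h))
(-152 + E(-4))*(-120) = (-152 + (1 - 4)/(-3 - 4))*(-120) = (-152 - 3/(-7))*(-120) = (-152 - ⅐*(-3))*(-120) = (-152 + 3/7)*(-120) = -1061/7*(-120) = 127320/7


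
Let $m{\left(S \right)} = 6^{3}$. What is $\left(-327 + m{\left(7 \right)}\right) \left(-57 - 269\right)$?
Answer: $36186$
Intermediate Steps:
$m{\left(S \right)} = 216$
$\left(-327 + m{\left(7 \right)}\right) \left(-57 - 269\right) = \left(-327 + 216\right) \left(-57 - 269\right) = \left(-111\right) \left(-326\right) = 36186$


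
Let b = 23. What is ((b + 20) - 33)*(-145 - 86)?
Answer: -2310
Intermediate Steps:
((b + 20) - 33)*(-145 - 86) = ((23 + 20) - 33)*(-145 - 86) = (43 - 33)*(-231) = 10*(-231) = -2310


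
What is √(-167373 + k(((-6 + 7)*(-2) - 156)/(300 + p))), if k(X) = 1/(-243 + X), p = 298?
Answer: I*√55343198691542/18184 ≈ 409.11*I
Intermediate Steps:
√(-167373 + k(((-6 + 7)*(-2) - 156)/(300 + p))) = √(-167373 + 1/(-243 + ((-6 + 7)*(-2) - 156)/(300 + 298))) = √(-167373 + 1/(-243 + (1*(-2) - 156)/598)) = √(-167373 + 1/(-243 + (-2 - 156)*(1/598))) = √(-167373 + 1/(-243 - 158*1/598)) = √(-167373 + 1/(-243 - 79/299)) = √(-167373 + 1/(-72736/299)) = √(-167373 - 299/72736) = √(-12174042827/72736) = I*√55343198691542/18184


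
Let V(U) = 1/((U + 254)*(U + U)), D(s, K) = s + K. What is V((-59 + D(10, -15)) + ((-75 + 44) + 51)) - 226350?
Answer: -4182948001/18480 ≈ -2.2635e+5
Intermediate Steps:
D(s, K) = K + s
V(U) = 1/(2*U*(254 + U)) (V(U) = 1/((254 + U)*(2*U)) = 1/(2*U*(254 + U)))
V((-59 + D(10, -15)) + ((-75 + 44) + 51)) - 226350 = 1/(2*((-59 + (-15 + 10)) + ((-75 + 44) + 51))*(254 + ((-59 + (-15 + 10)) + ((-75 + 44) + 51)))) - 226350 = 1/(2*((-59 - 5) + (-31 + 51))*(254 + ((-59 - 5) + (-31 + 51)))) - 226350 = 1/(2*(-64 + 20)*(254 + (-64 + 20))) - 226350 = (½)/(-44*(254 - 44)) - 226350 = (½)*(-1/44)/210 - 226350 = (½)*(-1/44)*(1/210) - 226350 = -1/18480 - 226350 = -4182948001/18480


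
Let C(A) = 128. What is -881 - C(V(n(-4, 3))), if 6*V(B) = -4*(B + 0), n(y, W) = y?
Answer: -1009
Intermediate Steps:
V(B) = -2*B/3 (V(B) = (-4*(B + 0))/6 = (-4*B)/6 = -2*B/3)
-881 - C(V(n(-4, 3))) = -881 - 1*128 = -881 - 128 = -1009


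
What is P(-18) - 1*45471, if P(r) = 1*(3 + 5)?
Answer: -45463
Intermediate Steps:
P(r) = 8 (P(r) = 1*8 = 8)
P(-18) - 1*45471 = 8 - 1*45471 = 8 - 45471 = -45463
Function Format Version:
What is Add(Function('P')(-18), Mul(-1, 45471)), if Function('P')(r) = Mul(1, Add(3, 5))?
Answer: -45463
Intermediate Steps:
Function('P')(r) = 8 (Function('P')(r) = Mul(1, 8) = 8)
Add(Function('P')(-18), Mul(-1, 45471)) = Add(8, Mul(-1, 45471)) = Add(8, -45471) = -45463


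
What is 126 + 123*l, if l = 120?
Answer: 14886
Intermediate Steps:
126 + 123*l = 126 + 123*120 = 126 + 14760 = 14886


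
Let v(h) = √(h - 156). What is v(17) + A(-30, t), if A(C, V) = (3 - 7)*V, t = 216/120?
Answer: -36/5 + I*√139 ≈ -7.2 + 11.79*I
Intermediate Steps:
t = 9/5 (t = 216*(1/120) = 9/5 ≈ 1.8000)
A(C, V) = -4*V
v(h) = √(-156 + h)
v(17) + A(-30, t) = √(-156 + 17) - 4*9/5 = √(-139) - 36/5 = I*√139 - 36/5 = -36/5 + I*√139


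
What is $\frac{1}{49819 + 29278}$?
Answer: $\frac{1}{79097} \approx 1.2643 \cdot 10^{-5}$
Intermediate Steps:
$\frac{1}{49819 + 29278} = \frac{1}{79097}$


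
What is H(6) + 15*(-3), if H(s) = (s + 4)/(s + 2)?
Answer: -175/4 ≈ -43.750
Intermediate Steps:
H(s) = (4 + s)/(2 + s)
H(6) + 15*(-3) = (4 + 6)/(2 + 6) + 15*(-3) = 10/8 - 45 = (⅛)*10 - 45 = 5/4 - 45 = -175/4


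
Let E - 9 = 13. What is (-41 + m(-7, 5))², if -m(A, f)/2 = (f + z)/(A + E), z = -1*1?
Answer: 388129/225 ≈ 1725.0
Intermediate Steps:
E = 22 (E = 9 + 13 = 22)
z = -1
m(A, f) = -2*(-1 + f)/(22 + A) (m(A, f) = -2*(f - 1)/(A + 22) = -2*(-1 + f)/(22 + A))
(-41 + m(-7, 5))² = (-41 + 2*(1 - 1*5)/(22 - 7))² = (-41 + 2*(1 - 5)/15)² = (-41 + 2*(1/15)*(-4))² = (-41 - 8/15)² = (-623/15)² = 388129/225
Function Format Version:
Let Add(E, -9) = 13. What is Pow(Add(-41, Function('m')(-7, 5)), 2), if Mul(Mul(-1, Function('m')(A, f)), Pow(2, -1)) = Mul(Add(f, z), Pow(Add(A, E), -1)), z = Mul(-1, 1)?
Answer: Rational(388129, 225) ≈ 1725.0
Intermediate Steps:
E = 22 (E = Add(9, 13) = 22)
z = -1
Function('m')(A, f) = Mul(-2, Pow(Add(22, A), -1), Add(-1, f)) (Function('m')(A, f) = Mul(-2, Mul(Add(f, -1), Pow(Add(A, 22), -1))) = Mul(-2, Mul(Add(-1, f), Pow(Add(22, A), -1))) = Mul(-2, Mul(Pow(Add(22, A), -1), Add(-1, f))) = Mul(-2, Pow(Add(22, A), -1), Add(-1, f)))
Pow(Add(-41, Function('m')(-7, 5)), 2) = Pow(Add(-41, Mul(2, Pow(Add(22, -7), -1), Add(1, Mul(-1, 5)))), 2) = Pow(Add(-41, Mul(2, Pow(15, -1), Add(1, -5))), 2) = Pow(Add(-41, Mul(2, Rational(1, 15), -4)), 2) = Pow(Add(-41, Rational(-8, 15)), 2) = Pow(Rational(-623, 15), 2) = Rational(388129, 225)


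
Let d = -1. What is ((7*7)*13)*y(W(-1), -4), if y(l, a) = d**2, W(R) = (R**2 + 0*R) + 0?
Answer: 637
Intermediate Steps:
W(R) = R**2 (W(R) = (R**2 + 0) + 0 = R**2 + 0 = R**2)
y(l, a) = 1 (y(l, a) = (-1)**2 = 1)
((7*7)*13)*y(W(-1), -4) = ((7*7)*13)*1 = (49*13)*1 = 637*1 = 637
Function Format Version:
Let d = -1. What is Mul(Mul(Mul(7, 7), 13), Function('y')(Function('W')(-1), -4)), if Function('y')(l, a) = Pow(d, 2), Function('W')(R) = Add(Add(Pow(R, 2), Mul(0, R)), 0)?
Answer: 637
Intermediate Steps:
Function('W')(R) = Pow(R, 2) (Function('W')(R) = Add(Add(Pow(R, 2), 0), 0) = Add(Pow(R, 2), 0) = Pow(R, 2))
Function('y')(l, a) = 1 (Function('y')(l, a) = Pow(-1, 2) = 1)
Mul(Mul(Mul(7, 7), 13), Function('y')(Function('W')(-1), -4)) = Mul(Mul(Mul(7, 7), 13), 1) = Mul(Mul(49, 13), 1) = Mul(637, 1) = 637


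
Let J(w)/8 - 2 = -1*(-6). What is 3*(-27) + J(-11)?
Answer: -17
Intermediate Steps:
J(w) = 64 (J(w) = 16 + 8*(-1*(-6)) = 16 + 8*6 = 16 + 48 = 64)
3*(-27) + J(-11) = 3*(-27) + 64 = -81 + 64 = -17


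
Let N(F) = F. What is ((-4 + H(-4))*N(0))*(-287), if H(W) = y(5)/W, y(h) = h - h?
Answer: 0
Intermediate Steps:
y(h) = 0
H(W) = 0 (H(W) = 0/W = 0)
((-4 + H(-4))*N(0))*(-287) = ((-4 + 0)*0)*(-287) = -4*0*(-287) = 0*(-287) = 0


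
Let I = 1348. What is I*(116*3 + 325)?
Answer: 907204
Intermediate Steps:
I*(116*3 + 325) = 1348*(116*3 + 325) = 1348*(348 + 325) = 1348*673 = 907204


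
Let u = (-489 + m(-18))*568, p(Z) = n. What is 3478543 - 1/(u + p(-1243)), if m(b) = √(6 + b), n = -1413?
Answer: 90369032319368108/25978989571 + 1136*I*√3/77936968713 ≈ 3.4785e+6 + 2.5246e-8*I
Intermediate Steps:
p(Z) = -1413
u = -277752 + 1136*I*√3 (u = (-489 + √(6 - 18))*568 = (-489 + √(-12))*568 = (-489 + 2*I*√3)*568 = -277752 + 1136*I*√3 ≈ -2.7775e+5 + 1967.6*I)
3478543 - 1/(u + p(-1243)) = 3478543 - 1/((-277752 + 1136*I*√3) - 1413) = 3478543 - 1/(-279165 + 1136*I*√3)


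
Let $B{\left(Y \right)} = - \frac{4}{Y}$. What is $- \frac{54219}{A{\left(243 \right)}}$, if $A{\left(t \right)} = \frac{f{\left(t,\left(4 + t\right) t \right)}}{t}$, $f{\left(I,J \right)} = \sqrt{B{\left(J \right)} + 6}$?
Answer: $- \frac{118576953 \sqrt{266850402}}{360122} \approx -5.3788 \cdot 10^{6}$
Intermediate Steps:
$f{\left(I,J \right)} = \sqrt{6 - \frac{4}{J}}$ ($f{\left(I,J \right)} = \sqrt{- \frac{4}{J} + 6} = \sqrt{6 - \frac{4}{J}}$)
$A{\left(t \right)} = \frac{\sqrt{6 - \frac{4}{t \left(4 + t\right)}}}{t}$ ($A{\left(t \right)} = \frac{\sqrt{6 - \frac{4}{\left(4 + t\right) t}}}{t} = \frac{\sqrt{6 - \frac{4}{t \left(4 + t\right)}}}{t}$)
$- \frac{54219}{A{\left(243 \right)}} = - \frac{54219}{\frac{1}{243} \sqrt{6 - \frac{4}{243 \left(4 + 243\right)}}} = - \frac{54219}{\frac{1}{243} \sqrt{6 - \frac{4}{243 \cdot 247}}} = - \frac{54219}{\frac{1}{243} \sqrt{6 - \frac{4}{243} \cdot \frac{1}{247}}} = - \frac{54219}{\frac{1}{243} \sqrt{6 - \frac{4}{60021}}} = - \frac{54219}{\frac{1}{243} \sqrt{\frac{360122}{60021}}} = - \frac{54219}{\frac{1}{243} \frac{\sqrt{266850402}}{6669}} = - \frac{54219}{\frac{1}{1620567} \sqrt{266850402}} = - 54219 \frac{2187 \sqrt{266850402}}{360122} = - \frac{118576953 \sqrt{266850402}}{360122}$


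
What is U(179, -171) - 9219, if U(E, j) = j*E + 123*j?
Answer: -60861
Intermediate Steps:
U(E, j) = 123*j + E*j (U(E, j) = E*j + 123*j = 123*j + E*j)
U(179, -171) - 9219 = -171*(123 + 179) - 9219 = -171*302 - 9219 = -51642 - 9219 = -60861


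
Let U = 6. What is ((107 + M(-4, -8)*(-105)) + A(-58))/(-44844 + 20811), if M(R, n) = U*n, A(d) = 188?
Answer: -5335/24033 ≈ -0.22199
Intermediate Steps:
M(R, n) = 6*n
((107 + M(-4, -8)*(-105)) + A(-58))/(-44844 + 20811) = ((107 + (6*(-8))*(-105)) + 188)/(-44844 + 20811) = ((107 - 48*(-105)) + 188)/(-24033) = ((107 + 5040) + 188)*(-1/24033) = (5147 + 188)*(-1/24033) = 5335*(-1/24033) = -5335/24033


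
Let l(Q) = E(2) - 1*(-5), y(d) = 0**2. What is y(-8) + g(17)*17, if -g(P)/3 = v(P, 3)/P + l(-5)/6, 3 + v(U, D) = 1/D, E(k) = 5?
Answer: -77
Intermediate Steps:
v(U, D) = -3 + 1/D
y(d) = 0
l(Q) = 10 (l(Q) = 5 - 1*(-5) = 5 + 5 = 10)
g(P) = -5 + 8/P (g(P) = -3*((-3 + 1/3)/P + 10/6) = -3*((-3 + 1/3)/P + 10*(1/6)) = -3*(-8/(3*P) + 5/3) = -3*(5/3 - 8/(3*P)) = -5 + 8/P)
y(-8) + g(17)*17 = 0 + (-5 + 8/17)*17 = 0 - 77/17*17 = 0 - 77 = -77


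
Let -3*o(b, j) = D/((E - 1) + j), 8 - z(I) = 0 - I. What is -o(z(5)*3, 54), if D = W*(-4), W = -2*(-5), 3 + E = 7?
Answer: -40/171 ≈ -0.23392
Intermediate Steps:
E = 4 (E = -3 + 7 = 4)
W = 10
D = -40 (D = 10*(-4) = -40)
z(I) = 8 + I (z(I) = 8 - (0 - I) = 8 - (-1)*I = 8 + I)
o(b, j) = 40/(3*(3 + j)) (o(b, j) = -(-40)/(3*((4 - 1) + j)) = -(-40)/(3*(3 + j)) = 40/(3*(3 + j)))
-o(z(5)*3, 54) = -40/(3*(3 + 54)) = -40/(3*57) = -1*40/171 = -40/171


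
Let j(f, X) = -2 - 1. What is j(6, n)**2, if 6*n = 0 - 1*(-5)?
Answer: 9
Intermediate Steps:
n = 5/6 (n = (0 - 1*(-5))/6 = (0 + 5)/6 = (1/6)*5 = 5/6 ≈ 0.83333)
j(f, X) = -3
j(6, n)**2 = (-3)**2 = 9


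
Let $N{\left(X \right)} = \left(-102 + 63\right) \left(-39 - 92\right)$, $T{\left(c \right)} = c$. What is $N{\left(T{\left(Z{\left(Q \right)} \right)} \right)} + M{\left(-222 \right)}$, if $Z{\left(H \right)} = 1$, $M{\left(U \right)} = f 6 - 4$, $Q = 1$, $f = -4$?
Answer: $5081$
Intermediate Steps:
$M{\left(U \right)} = -28$ ($M{\left(U \right)} = \left(-4\right) 6 - 4 = -24 - 4 = -28$)
$N{\left(X \right)} = 5109$ ($N{\left(X \right)} = \left(-39\right) \left(-131\right) = 5109$)
$N{\left(T{\left(Z{\left(Q \right)} \right)} \right)} + M{\left(-222 \right)} = 5109 - 28 = 5081$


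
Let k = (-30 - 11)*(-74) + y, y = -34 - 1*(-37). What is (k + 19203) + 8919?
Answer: 31159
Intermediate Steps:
y = 3 (y = -34 + 37 = 3)
k = 3037 (k = (-30 - 11)*(-74) + 3 = -41*(-74) + 3 = 3034 + 3 = 3037)
(k + 19203) + 8919 = (3037 + 19203) + 8919 = 22240 + 8919 = 31159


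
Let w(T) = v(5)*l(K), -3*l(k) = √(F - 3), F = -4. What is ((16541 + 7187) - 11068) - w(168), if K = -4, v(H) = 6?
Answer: 12660 + 2*I*√7 ≈ 12660.0 + 5.2915*I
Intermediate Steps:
l(k) = -I*√7/3 (l(k) = -√(-4 - 3)/3 = -I*√7/3)
w(T) = -2*I*√7 (w(T) = 6*(-I*√7/3) = -2*I*√7)
((16541 + 7187) - 11068) - w(168) = ((16541 + 7187) - 11068) - (-2)*I*√7 = (23728 - 11068) + 2*I*√7 = 12660 + 2*I*√7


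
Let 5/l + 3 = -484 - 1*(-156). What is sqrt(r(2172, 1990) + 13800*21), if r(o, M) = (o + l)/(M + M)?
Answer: sqrt(125736491940792815)/658690 ≈ 538.33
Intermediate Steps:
l = -5/331 (l = 5/(-3 + (-484 - 1*(-156))) = 5/(-3 + (-484 + 156)) = 5/(-3 - 328) = 5/(-331) = 5*(-1/331) = -5/331 ≈ -0.015106)
r(o, M) = (-5/331 + o)/(2*M) (r(o, M) = (o - 5/331)/(M + M) = (-5/331 + o)/((2*M)) = (-5/331 + o)*(1/(2*M)) = (-5/331 + o)/(2*M))
sqrt(r(2172, 1990) + 13800*21) = sqrt((1/662)*(-5 + 331*2172)/1990 + 13800*21) = sqrt((1/662)*(1/1990)*(-5 + 718932) + 289800) = sqrt((1/662)*(1/1990)*718927 + 289800) = sqrt(718927/1317380 + 289800) = sqrt(381777442927/1317380) = sqrt(125736491940792815)/658690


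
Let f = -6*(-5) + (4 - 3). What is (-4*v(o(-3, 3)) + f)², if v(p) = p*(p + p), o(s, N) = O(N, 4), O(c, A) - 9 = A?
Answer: 1745041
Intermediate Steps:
O(c, A) = 9 + A
o(s, N) = 13 (o(s, N) = 9 + 4 = 13)
v(p) = 2*p² (v(p) = p*(2*p) = 2*p²)
f = 31 (f = 30 + 1 = 31)
(-4*v(o(-3, 3)) + f)² = (-8*13² + 31)² = (-8*169 + 31)² = (-4*338 + 31)² = (-1352 + 31)² = (-1321)² = 1745041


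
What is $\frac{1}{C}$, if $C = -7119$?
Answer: $- \frac{1}{7119} \approx -0.00014047$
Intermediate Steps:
$\frac{1}{C} = \frac{1}{-7119} = - \frac{1}{7119}$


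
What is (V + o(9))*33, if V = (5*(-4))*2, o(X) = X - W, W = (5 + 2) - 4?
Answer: -1122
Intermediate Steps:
W = 3 (W = 7 - 4 = 3)
o(X) = -3 + X (o(X) = X - 1*3 = X - 3 = -3 + X)
V = -40 (V = -20*2 = -40)
(V + o(9))*33 = (-40 + (-3 + 9))*33 = (-40 + 6)*33 = -34*33 = -1122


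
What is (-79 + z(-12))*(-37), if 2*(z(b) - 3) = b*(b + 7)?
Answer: 1702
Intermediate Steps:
z(b) = 3 + b*(7 + b)/2 (z(b) = 3 + (b*(b + 7))/2 = 3 + (b*(7 + b))/2 = 3 + b*(7 + b)/2)
(-79 + z(-12))*(-37) = (-79 + (3 + (½)*(-12)² + (7/2)*(-12)))*(-37) = (-79 + (3 + (½)*144 - 42))*(-37) = (-79 + (3 + 72 - 42))*(-37) = (-79 + 33)*(-37) = -46*(-37) = 1702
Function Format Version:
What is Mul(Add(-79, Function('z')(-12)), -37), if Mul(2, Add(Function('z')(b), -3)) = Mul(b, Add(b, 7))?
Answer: 1702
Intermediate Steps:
Function('z')(b) = Add(3, Mul(Rational(1, 2), b, Add(7, b))) (Function('z')(b) = Add(3, Mul(Rational(1, 2), Mul(b, Add(b, 7)))) = Add(3, Mul(Rational(1, 2), Mul(b, Add(7, b)))) = Add(3, Mul(Rational(1, 2), b, Add(7, b))))
Mul(Add(-79, Function('z')(-12)), -37) = Mul(Add(-79, Add(3, Mul(Rational(1, 2), Pow(-12, 2)), Mul(Rational(7, 2), -12))), -37) = Mul(Add(-79, Add(3, Mul(Rational(1, 2), 144), -42)), -37) = Mul(Add(-79, Add(3, 72, -42)), -37) = Mul(Add(-79, 33), -37) = Mul(-46, -37) = 1702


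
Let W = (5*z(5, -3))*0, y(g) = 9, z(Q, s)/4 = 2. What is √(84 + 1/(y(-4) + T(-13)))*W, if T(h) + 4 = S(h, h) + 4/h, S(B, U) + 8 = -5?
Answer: 0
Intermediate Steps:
S(B, U) = -13 (S(B, U) = -8 - 5 = -13)
T(h) = -17 + 4/h (T(h) = -4 + (-13 + 4/h) = -17 + 4/h)
z(Q, s) = 8 (z(Q, s) = 4*2 = 8)
W = 0 (W = (5*8)*0 = 40*0 = 0)
√(84 + 1/(y(-4) + T(-13)))*W = √(84 + 1/(9 + (-17 + 4/(-13))))*0 = √(84 + 1/(9 + (-17 + 4*(-1/13))))*0 = √(84 + 1/(9 + (-17 - 4/13)))*0 = √(84 + 1/(9 - 225/13))*0 = √(84 + 1/(-108/13))*0 = √(84 - 13/108)*0 = √(9059/108)*0 = (√27177/18)*0 = 0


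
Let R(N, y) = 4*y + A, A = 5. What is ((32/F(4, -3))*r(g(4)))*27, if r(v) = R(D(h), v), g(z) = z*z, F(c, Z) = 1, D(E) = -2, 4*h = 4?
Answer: 59616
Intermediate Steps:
h = 1 (h = (¼)*4 = 1)
g(z) = z²
R(N, y) = 5 + 4*y (R(N, y) = 4*y + 5 = 5 + 4*y)
r(v) = 5 + 4*v
((32/F(4, -3))*r(g(4)))*27 = ((32/1)*(5 + 4*4²))*27 = ((32*1)*(5 + 4*16))*27 = (32*(5 + 64))*27 = (32*69)*27 = 2208*27 = 59616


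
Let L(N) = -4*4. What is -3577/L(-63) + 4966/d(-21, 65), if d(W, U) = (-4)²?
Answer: 8543/16 ≈ 533.94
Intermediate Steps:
L(N) = -16
d(W, U) = 16
-3577/L(-63) + 4966/d(-21, 65) = -3577/(-16) + 4966/16 = -3577*(-1/16) + 4966*(1/16) = 3577/16 + 2483/8 = 8543/16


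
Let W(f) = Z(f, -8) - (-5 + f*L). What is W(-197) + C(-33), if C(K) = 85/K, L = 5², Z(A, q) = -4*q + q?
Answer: 163397/33 ≈ 4951.4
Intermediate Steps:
Z(A, q) = -3*q
L = 25
W(f) = 29 - 25*f (W(f) = -3*(-8) - (-5 + f*25) = 24 - (-5 + 25*f) = 24 + (5 - 25*f) = 29 - 25*f)
W(-197) + C(-33) = (29 - 25*(-197)) + 85/(-33) = (29 + 4925) + 85*(-1/33) = 4954 - 85/33 = 163397/33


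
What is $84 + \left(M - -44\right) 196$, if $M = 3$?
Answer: $9296$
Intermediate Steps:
$84 + \left(M - -44\right) 196 = 84 + \left(3 - -44\right) 196 = 84 + \left(3 + 44\right) 196 = 84 + 47 \cdot 196 = 84 + 9212 = 9296$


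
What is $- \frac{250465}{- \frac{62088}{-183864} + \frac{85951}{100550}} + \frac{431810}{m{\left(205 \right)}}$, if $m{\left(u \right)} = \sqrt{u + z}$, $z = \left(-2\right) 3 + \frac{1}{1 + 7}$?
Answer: $- \frac{192936583300750}{918593461} + \frac{863620 \sqrt{354}}{531} \approx -1.7943 \cdot 10^{5}$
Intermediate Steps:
$z = - \frac{47}{8}$ ($z = -6 + \frac{1}{8} = - \frac{47}{8} \approx -5.875$)
$m{\left(u \right)} = \sqrt{- \frac{47}{8} + u}$ ($m{\left(u \right)} = \sqrt{u - \frac{47}{8}} = \sqrt{- \frac{47}{8} + u}$)
$- \frac{250465}{- \frac{62088}{-183864} + \frac{85951}{100550}} + \frac{431810}{m{\left(205 \right)}} = - \frac{250465}{- \frac{62088}{-183864} + \frac{85951}{100550}} + \frac{431810}{\frac{1}{4} \sqrt{-94 + 16 \cdot 205}} = - \frac{250465}{\left(-62088\right) \left(- \frac{1}{183864}\right) + 85951 \cdot \frac{1}{100550}} + \frac{431810}{\frac{1}{4} \sqrt{-94 + 3280}} = - \frac{250465}{\frac{2587}{7661} + \frac{85951}{100550}} + \frac{431810}{\frac{1}{4} \sqrt{3186}} = - \frac{250465}{\frac{918593461}{770313550}} + \frac{431810}{\frac{1}{4} \cdot 3 \sqrt{354}} = \left(-250465\right) \frac{770313550}{918593461} + \frac{431810}{\frac{3}{4} \sqrt{354}} = - \frac{192936583300750}{918593461} + 431810 \frac{2 \sqrt{354}}{531} = - \frac{192936583300750}{918593461} + \frac{863620 \sqrt{354}}{531}$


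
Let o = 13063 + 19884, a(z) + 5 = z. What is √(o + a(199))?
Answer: √33141 ≈ 182.05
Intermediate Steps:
a(z) = -5 + z
o = 32947
√(o + a(199)) = √(32947 + (-5 + 199)) = √(32947 + 194) = √33141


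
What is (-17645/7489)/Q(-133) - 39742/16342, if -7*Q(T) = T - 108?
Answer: -36873395544/14747421179 ≈ -2.5003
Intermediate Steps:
Q(T) = 108/7 - T/7 (Q(T) = -(T - 108)/7 = -(-108 + T)/7 = 108/7 - T/7)
(-17645/7489)/Q(-133) - 39742/16342 = (-17645/7489)/(108/7 - 1/7*(-133)) - 39742/16342 = (-17645*1/7489)/(108/7 + 19) - 39742*1/16342 = -17645/(7489*241/7) - 19871/8171 = -17645/7489*7/241 - 19871/8171 = -123515/1804849 - 19871/8171 = -36873395544/14747421179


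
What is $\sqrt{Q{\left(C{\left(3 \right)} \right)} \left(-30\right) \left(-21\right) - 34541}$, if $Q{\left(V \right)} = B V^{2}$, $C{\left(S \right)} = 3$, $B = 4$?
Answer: $i \sqrt{11861} \approx 108.91 i$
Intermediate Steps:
$Q{\left(V \right)} = 4 V^{2}$
$\sqrt{Q{\left(C{\left(3 \right)} \right)} \left(-30\right) \left(-21\right) - 34541} = \sqrt{4 \cdot 3^{2} \left(-30\right) \left(-21\right) - 34541} = \sqrt{4 \cdot 9 \left(-30\right) \left(-21\right) - 34541} = \sqrt{36 \left(-30\right) \left(-21\right) - 34541} = \sqrt{\left(-1080\right) \left(-21\right) - 34541} = \sqrt{22680 - 34541} = \sqrt{-11861} = i \sqrt{11861}$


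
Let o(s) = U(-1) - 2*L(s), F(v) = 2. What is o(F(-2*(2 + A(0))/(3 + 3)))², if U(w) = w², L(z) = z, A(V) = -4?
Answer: 9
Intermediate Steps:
o(s) = 1 - 2*s (o(s) = (-1)² - 2*s = 1 - 2*s)
o(F(-2*(2 + A(0))/(3 + 3)))² = (1 - 2*2)² = (1 - 4)² = (-3)² = 9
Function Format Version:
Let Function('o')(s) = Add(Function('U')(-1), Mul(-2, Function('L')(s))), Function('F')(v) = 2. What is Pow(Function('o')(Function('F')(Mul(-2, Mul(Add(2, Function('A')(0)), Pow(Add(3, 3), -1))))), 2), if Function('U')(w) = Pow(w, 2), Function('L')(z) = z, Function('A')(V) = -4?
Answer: 9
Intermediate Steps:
Function('o')(s) = Add(1, Mul(-2, s)) (Function('o')(s) = Add(Pow(-1, 2), Mul(-2, s)) = Add(1, Mul(-2, s)))
Pow(Function('o')(Function('F')(Mul(-2, Mul(Add(2, Function('A')(0)), Pow(Add(3, 3), -1))))), 2) = Pow(Add(1, Mul(-2, 2)), 2) = Pow(Add(1, -4), 2) = Pow(-3, 2) = 9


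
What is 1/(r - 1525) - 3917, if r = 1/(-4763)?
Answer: -28451431955/7263576 ≈ -3917.0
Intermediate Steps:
r = -1/4763 ≈ -0.00020995
1/(r - 1525) - 3917 = 1/(-1/4763 - 1525) - 3917 = 1/(-7263576/4763) - 3917 = -4763/7263576 - 3917 = -28451431955/7263576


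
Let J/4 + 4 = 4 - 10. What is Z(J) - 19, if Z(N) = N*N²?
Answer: -64019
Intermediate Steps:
J = -40 (J = -16 + 4*(4 - 10) = -16 + 4*(-6) = -16 - 24 = -40)
Z(N) = N³
Z(J) - 19 = (-40)³ - 19 = -64000 - 19 = -64019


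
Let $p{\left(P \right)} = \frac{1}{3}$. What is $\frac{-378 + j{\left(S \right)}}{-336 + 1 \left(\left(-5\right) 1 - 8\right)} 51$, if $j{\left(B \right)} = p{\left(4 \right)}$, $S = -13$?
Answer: $\frac{19261}{349} \approx 55.189$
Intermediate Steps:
$p{\left(P \right)} = \frac{1}{3}$
$j{\left(B \right)} = \frac{1}{3}$
$\frac{-378 + j{\left(S \right)}}{-336 + 1 \left(\left(-5\right) 1 - 8\right)} 51 = \frac{-378 + \frac{1}{3}}{-336 + 1 \left(\left(-5\right) 1 - 8\right)} 51 = - \frac{1133}{3 \left(-336 + 1 \left(-5 - 8\right)\right)} 51 = - \frac{1133}{3 \left(-336 + 1 \left(-13\right)\right)} 51 = - \frac{1133}{3 \left(-336 - 13\right)} 51 = - \frac{1133}{3 \left(-349\right)} 51 = \left(- \frac{1133}{3}\right) \left(- \frac{1}{349}\right) 51 = \frac{1133}{1047} \cdot 51 = \frac{19261}{349}$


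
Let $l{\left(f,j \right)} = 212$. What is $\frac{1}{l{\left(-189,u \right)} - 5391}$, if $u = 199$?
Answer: $- \frac{1}{5179} \approx -0.00019309$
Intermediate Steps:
$\frac{1}{l{\left(-189,u \right)} - 5391} = \frac{1}{212 - 5391} = \frac{1}{-5179} = - \frac{1}{5179}$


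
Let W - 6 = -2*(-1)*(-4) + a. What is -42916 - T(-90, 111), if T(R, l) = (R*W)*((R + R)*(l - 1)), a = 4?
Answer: -3606916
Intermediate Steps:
W = 2 (W = 6 + (-2*(-1)*(-4) + 4) = 6 + (2*(-4) + 4) = 6 + (-8 + 4) = 6 - 4 = 2)
T(R, l) = 4*R²*(-1 + l) (T(R, l) = (R*2)*((R + R)*(l - 1)) = (2*R)*((2*R)*(-1 + l)) = (2*R)*(2*R*(-1 + l)) = 4*R²*(-1 + l))
-42916 - T(-90, 111) = -42916 - 4*(-90)²*(-1 + 111) = -42916 - 4*8100*110 = -42916 - 1*3564000 = -42916 - 3564000 = -3606916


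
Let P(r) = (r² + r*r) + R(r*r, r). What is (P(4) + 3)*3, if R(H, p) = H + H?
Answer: 201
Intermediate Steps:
R(H, p) = 2*H
P(r) = 4*r² (P(r) = (r² + r*r) + 2*(r*r) = (r² + r²) + 2*r² = 2*r² + 2*r² = 4*r²)
(P(4) + 3)*3 = (4*4² + 3)*3 = (4*16 + 3)*3 = (64 + 3)*3 = 67*3 = 201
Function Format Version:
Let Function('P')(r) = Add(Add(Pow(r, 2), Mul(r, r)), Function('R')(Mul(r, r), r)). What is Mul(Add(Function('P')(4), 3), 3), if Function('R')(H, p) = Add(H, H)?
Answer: 201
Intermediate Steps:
Function('R')(H, p) = Mul(2, H)
Function('P')(r) = Mul(4, Pow(r, 2)) (Function('P')(r) = Add(Add(Pow(r, 2), Mul(r, r)), Mul(2, Mul(r, r))) = Add(Add(Pow(r, 2), Pow(r, 2)), Mul(2, Pow(r, 2))) = Add(Mul(2, Pow(r, 2)), Mul(2, Pow(r, 2))) = Mul(4, Pow(r, 2)))
Mul(Add(Function('P')(4), 3), 3) = Mul(Add(Mul(4, Pow(4, 2)), 3), 3) = Mul(Add(Mul(4, 16), 3), 3) = Mul(Add(64, 3), 3) = Mul(67, 3) = 201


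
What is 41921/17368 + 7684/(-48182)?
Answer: 943190955/418412488 ≈ 2.2542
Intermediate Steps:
41921/17368 + 7684/(-48182) = 41921*(1/17368) + 7684*(-1/48182) = 41921/17368 - 3842/24091 = 943190955/418412488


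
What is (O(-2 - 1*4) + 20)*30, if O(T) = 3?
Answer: 690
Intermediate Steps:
(O(-2 - 1*4) + 20)*30 = (3 + 20)*30 = 23*30 = 690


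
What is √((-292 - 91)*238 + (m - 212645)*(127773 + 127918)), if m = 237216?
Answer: √6282492407 ≈ 79262.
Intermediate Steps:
√((-292 - 91)*238 + (m - 212645)*(127773 + 127918)) = √((-292 - 91)*238 + (237216 - 212645)*(127773 + 127918)) = √(-383*238 + 24571*255691) = √(-91154 + 6282583561) = √6282492407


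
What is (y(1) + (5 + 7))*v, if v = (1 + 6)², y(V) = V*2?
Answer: 686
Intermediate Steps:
y(V) = 2*V
v = 49 (v = 7² = 49)
(y(1) + (5 + 7))*v = (2*1 + (5 + 7))*49 = (2 + 12)*49 = 14*49 = 686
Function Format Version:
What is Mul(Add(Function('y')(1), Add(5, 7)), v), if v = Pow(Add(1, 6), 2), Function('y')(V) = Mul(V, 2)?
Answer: 686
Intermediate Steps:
Function('y')(V) = Mul(2, V)
v = 49 (v = Pow(7, 2) = 49)
Mul(Add(Function('y')(1), Add(5, 7)), v) = Mul(Add(Mul(2, 1), Add(5, 7)), 49) = Mul(Add(2, 12), 49) = Mul(14, 49) = 686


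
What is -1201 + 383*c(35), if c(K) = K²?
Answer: 467974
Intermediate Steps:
-1201 + 383*c(35) = -1201 + 383*35² = -1201 + 383*1225 = -1201 + 469175 = 467974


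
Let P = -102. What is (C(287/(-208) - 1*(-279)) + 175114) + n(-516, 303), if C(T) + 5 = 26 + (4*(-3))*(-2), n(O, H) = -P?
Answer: 175261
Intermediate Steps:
n(O, H) = 102 (n(O, H) = -1*(-102) = 102)
C(T) = 45 (C(T) = -5 + (26 + (4*(-3))*(-2)) = -5 + (26 - 12*(-2)) = -5 + (26 + 24) = -5 + 50 = 45)
(C(287/(-208) - 1*(-279)) + 175114) + n(-516, 303) = (45 + 175114) + 102 = 175159 + 102 = 175261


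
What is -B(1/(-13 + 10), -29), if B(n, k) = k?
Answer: 29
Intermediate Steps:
-B(1/(-13 + 10), -29) = -1*(-29) = 29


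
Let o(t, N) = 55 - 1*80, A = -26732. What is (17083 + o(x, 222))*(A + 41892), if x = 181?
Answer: 258599280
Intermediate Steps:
o(t, N) = -25 (o(t, N) = 55 - 80 = -25)
(17083 + o(x, 222))*(A + 41892) = (17083 - 25)*(-26732 + 41892) = 17058*15160 = 258599280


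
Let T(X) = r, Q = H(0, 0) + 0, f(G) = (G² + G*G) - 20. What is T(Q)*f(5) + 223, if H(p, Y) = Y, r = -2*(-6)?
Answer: 583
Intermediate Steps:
r = 12
f(G) = -20 + 2*G² (f(G) = (G² + G²) - 20 = 2*G² - 20 = -20 + 2*G²)
Q = 0 (Q = 0 + 0 = 0)
T(X) = 12
T(Q)*f(5) + 223 = 12*(-20 + 2*5²) + 223 = 12*(-20 + 2*25) + 223 = 12*(-20 + 50) + 223 = 12*30 + 223 = 360 + 223 = 583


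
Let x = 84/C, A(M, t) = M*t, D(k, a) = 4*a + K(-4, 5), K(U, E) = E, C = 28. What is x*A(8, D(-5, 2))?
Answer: 312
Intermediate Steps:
D(k, a) = 5 + 4*a (D(k, a) = 4*a + 5 = 5 + 4*a)
x = 3 (x = 84/28 = 84*(1/28) = 3)
x*A(8, D(-5, 2)) = 3*(8*(5 + 4*2)) = 3*(8*(5 + 8)) = 3*(8*13) = 3*104 = 312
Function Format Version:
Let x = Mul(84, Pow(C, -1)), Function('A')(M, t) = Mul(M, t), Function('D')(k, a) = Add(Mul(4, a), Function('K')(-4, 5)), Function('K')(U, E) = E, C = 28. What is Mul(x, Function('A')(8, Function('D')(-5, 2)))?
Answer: 312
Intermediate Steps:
Function('D')(k, a) = Add(5, Mul(4, a)) (Function('D')(k, a) = Add(Mul(4, a), 5) = Add(5, Mul(4, a)))
x = 3 (x = Mul(84, Pow(28, -1)) = Mul(84, Rational(1, 28)) = 3)
Mul(x, Function('A')(8, Function('D')(-5, 2))) = Mul(3, Mul(8, Add(5, Mul(4, 2)))) = Mul(3, Mul(8, Add(5, 8))) = Mul(3, Mul(8, 13)) = Mul(3, 104) = 312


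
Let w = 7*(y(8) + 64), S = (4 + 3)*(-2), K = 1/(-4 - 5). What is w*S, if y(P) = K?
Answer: -56350/9 ≈ -6261.1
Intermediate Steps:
K = -⅑ (K = 1/(-9) = -⅑ ≈ -0.11111)
y(P) = -⅑
S = -14 (S = 7*(-2) = -14)
w = 4025/9 (w = 7*(-⅑ + 64) = 7*(575/9) = 4025/9 ≈ 447.22)
w*S = (4025/9)*(-14) = -56350/9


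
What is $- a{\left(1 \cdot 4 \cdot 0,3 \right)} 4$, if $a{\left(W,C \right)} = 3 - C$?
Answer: $0$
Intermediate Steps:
$- a{\left(1 \cdot 4 \cdot 0,3 \right)} 4 = - (3 - 3) 4 = \left(-1\right) 0 \cdot 4 = 0 \cdot 4 = 0$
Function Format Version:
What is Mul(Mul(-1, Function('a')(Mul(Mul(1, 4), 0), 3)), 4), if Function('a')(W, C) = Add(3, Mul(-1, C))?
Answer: 0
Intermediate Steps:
Mul(Mul(-1, Function('a')(Mul(Mul(1, 4), 0), 3)), 4) = Mul(Mul(-1, Add(3, Mul(-1, 3))), 4) = Mul(Mul(-1, Add(3, -3)), 4) = Mul(Mul(-1, 0), 4) = Mul(0, 4) = 0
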